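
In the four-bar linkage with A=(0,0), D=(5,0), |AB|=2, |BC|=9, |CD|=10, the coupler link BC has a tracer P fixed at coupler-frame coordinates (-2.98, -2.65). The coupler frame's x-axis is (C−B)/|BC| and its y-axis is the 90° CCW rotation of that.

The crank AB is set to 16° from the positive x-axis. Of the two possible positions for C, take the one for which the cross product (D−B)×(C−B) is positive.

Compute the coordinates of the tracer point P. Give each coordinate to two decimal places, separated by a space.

A=(0,0), D=(5.00,0)
B = A + 2.00·(cos16°, sin16°) = (1.9225, 0.5513)
|BD| = 3.1265
circle(B,9.00) ∩ circle(D,10.00): a=-1.4753, h=8.8783
  candidates: C₊=(2.0358,9.5506) cross=27.758; C₋=(-1.0952,-7.9277) cross=-27.758
  mode + wants cross > 0 → take C=(2.0358,9.5506) (cross=27.758)
ex = (C−B)/|BC| = (0.0126,0.9999); ey = (-0.9999,0.0126)
P = B + -2.98·ex + -2.65·ey = (4.5348,-2.4618)

4.53 -2.46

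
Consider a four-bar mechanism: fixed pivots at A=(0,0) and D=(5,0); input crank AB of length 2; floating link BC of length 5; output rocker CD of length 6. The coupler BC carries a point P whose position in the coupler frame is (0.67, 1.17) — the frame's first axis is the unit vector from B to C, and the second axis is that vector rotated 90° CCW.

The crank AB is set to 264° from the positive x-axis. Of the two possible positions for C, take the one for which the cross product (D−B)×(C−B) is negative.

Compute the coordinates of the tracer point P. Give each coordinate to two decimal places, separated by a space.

1.11 -1.70

A=(0,0), D=(5.00,0)
B = A + 2.00·(cos264°, sin264°) = (-0.2091, -1.9890)
|BD| = 5.5759
circle(B,5.00) ∩ circle(D,6.00): a=1.8016, h=4.6642
  candidates: C₊=(-0.1898,3.0109) cross=26.007; C₋=(3.1378,-5.7037) cross=-26.007
  mode - wants cross < 0 → take C=(3.1378,-5.7037) (cross=-26.007)
ex = (C−B)/|BC| = (0.6694,-0.7429); ey = (0.7429,0.6694)
P = B + 0.67·ex + 1.17·ey = (1.1086,-1.7036)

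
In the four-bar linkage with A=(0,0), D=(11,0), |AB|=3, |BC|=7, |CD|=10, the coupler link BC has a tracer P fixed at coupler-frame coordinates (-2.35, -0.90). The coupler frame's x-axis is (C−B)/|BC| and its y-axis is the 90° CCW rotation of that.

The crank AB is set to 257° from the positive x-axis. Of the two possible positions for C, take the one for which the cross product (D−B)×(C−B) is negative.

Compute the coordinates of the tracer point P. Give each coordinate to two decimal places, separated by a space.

A=(0,0), D=(11.00,0)
B = A + 3.00·(cos257°, sin257°) = (-0.6749, -2.9231)
|BD| = 12.0352
circle(B,7.00) ∩ circle(D,10.00): a=3.8988, h=5.8137
  candidates: C₊=(1.6952,3.6635) cross=69.969; C₋=(4.5193,-7.6158) cross=-69.969
  mode - wants cross < 0 → take C=(4.5193,-7.6158) (cross=-69.969)
ex = (C−B)/|BC| = (0.7420,-0.6704); ey = (0.6704,0.7420)
P = B + -2.35·ex + -0.90·ey = (-3.0219,-2.0155)

-3.02 -2.02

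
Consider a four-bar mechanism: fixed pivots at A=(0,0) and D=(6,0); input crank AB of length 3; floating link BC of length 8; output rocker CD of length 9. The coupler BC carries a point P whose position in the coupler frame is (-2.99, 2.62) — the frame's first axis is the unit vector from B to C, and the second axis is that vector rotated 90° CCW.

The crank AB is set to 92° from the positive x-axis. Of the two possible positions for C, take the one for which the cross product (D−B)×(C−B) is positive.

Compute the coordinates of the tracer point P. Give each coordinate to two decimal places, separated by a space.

-4.05 2.51

A=(0,0), D=(6.00,0)
B = A + 3.00·(cos92°, sin92°) = (-0.1047, 2.9982)
|BD| = 6.8012
circle(B,8.00) ∩ circle(D,9.00): a=2.1508, h=7.7054
  candidates: C₊=(5.2227,8.9664) cross=52.406; C₋=(-1.5709,-4.8663) cross=-52.406
  mode + wants cross > 0 → take C=(5.2227,8.9664) (cross=52.406)
ex = (C−B)/|BC| = (0.6659,0.7460); ey = (-0.7460,0.6659)
P = B + -2.99·ex + 2.62·ey = (-4.0504,2.5123)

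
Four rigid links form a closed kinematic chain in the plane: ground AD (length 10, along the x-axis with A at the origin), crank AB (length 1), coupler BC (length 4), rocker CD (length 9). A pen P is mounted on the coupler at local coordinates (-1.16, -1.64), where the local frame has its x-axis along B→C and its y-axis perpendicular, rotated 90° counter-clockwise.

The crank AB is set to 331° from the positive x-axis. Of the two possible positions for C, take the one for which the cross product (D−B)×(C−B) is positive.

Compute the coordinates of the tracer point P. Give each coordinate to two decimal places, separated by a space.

2.25 -1.95

A=(0,0), D=(10.00,0)
B = A + 1.00·(cos331°, sin331°) = (0.8746, -0.4848)
|BD| = 9.1382
circle(B,4.00) ∩ circle(D,9.00): a=1.0126, h=3.8697
  candidates: C₊=(1.6805,3.4332) cross=35.362; C₋=(2.0911,-4.2953) cross=-35.362
  mode + wants cross > 0 → take C=(1.6805,3.4332) (cross=35.362)
ex = (C−B)/|BC| = (0.2015,0.9795); ey = (-0.9795,0.2015)
P = B + -1.16·ex + -1.64·ey = (2.2473,-1.9514)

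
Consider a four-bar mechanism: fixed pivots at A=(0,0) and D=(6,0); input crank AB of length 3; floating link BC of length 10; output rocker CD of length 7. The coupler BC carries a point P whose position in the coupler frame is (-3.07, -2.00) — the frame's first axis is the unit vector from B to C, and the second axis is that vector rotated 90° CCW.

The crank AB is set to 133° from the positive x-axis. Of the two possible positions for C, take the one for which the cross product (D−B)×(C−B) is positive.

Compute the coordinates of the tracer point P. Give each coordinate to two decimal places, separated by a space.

A=(0,0), D=(6.00,0)
B = A + 3.00·(cos133°, sin133°) = (-2.0460, 2.1941)
|BD| = 8.3398
circle(B,10.00) ∩ circle(D,7.00): a=7.2275, h=6.9111
  candidates: C₊=(6.7451,6.9602) cross=57.637; C₋=(3.1087,-6.3750) cross=-57.637
  mode + wants cross > 0 → take C=(6.7451,6.9602) (cross=57.637)
ex = (C−B)/|BC| = (0.8791,0.4766); ey = (-0.4766,0.8791)
P = B + -3.07·ex + -2.00·ey = (-3.7916,-1.0274)

-3.79 -1.03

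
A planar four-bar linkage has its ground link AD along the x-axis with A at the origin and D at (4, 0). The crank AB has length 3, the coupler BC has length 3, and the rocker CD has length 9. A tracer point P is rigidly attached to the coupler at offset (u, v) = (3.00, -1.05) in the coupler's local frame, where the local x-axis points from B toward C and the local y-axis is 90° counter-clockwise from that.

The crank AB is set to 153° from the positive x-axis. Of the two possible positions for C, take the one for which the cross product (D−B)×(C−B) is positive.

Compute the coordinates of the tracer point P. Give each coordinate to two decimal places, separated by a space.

A=(0,0), D=(4.00,0)
B = A + 3.00·(cos153°, sin153°) = (-2.6730, 1.3620)
|BD| = 6.8106
circle(B,3.00) ∩ circle(D,9.00): a=-1.8806, h=2.3374
  candidates: C₊=(-4.0482,4.0282) cross=15.919; C₋=(-4.9830,-0.5521) cross=-15.919
  mode + wants cross > 0 → take C=(-4.0482,4.0282) (cross=15.919)
ex = (C−B)/|BC| = (-0.4584,0.8888); ey = (-0.8888,-0.4584)
P = B + 3.00·ex + -1.05·ey = (-3.1150,4.5095)

-3.12 4.51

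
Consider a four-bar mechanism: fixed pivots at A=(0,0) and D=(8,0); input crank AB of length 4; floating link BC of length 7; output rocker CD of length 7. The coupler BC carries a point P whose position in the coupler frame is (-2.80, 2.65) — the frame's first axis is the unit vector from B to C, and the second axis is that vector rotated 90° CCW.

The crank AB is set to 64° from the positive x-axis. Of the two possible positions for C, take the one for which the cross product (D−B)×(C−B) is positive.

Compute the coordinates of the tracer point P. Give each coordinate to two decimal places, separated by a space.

A=(0,0), D=(8.00,0)
B = A + 4.00·(cos64°, sin64°) = (1.7535, 3.5952)
|BD| = 7.2072
circle(B,7.00) ∩ circle(D,7.00): a=3.6036, h=6.0012
  candidates: C₊=(7.8703,6.9988) cross=43.252; C₋=(1.8832,-3.4036) cross=-43.252
  mode + wants cross > 0 → take C=(7.8703,6.9988) (cross=43.252)
ex = (C−B)/|BC| = (0.8738,0.4862); ey = (-0.4862,0.8738)
P = B + -2.80·ex + 2.65·ey = (-1.9818,4.5494)

-1.98 4.55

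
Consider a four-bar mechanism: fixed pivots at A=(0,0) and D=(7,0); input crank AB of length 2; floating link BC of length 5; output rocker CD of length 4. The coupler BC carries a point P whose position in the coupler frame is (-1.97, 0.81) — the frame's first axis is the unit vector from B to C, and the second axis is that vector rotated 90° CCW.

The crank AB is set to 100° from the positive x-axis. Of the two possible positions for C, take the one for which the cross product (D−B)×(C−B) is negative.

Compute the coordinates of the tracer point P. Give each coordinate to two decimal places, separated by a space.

A=(0,0), D=(7.00,0)
B = A + 2.00·(cos100°, sin100°) = (-0.3473, 1.9696)
|BD| = 7.6067
circle(B,5.00) ∩ circle(D,4.00): a=4.3949, h=2.3842
  candidates: C₊=(4.5151,3.1345) cross=18.136; C₋=(3.2804,-1.4713) cross=-18.136
  mode - wants cross < 0 → take C=(3.2804,-1.4713) (cross=-18.136)
ex = (C−B)/|BC| = (0.7255,-0.6882); ey = (0.6882,0.7255)
P = B + -1.97·ex + 0.81·ey = (-1.2192,3.9130)

-1.22 3.91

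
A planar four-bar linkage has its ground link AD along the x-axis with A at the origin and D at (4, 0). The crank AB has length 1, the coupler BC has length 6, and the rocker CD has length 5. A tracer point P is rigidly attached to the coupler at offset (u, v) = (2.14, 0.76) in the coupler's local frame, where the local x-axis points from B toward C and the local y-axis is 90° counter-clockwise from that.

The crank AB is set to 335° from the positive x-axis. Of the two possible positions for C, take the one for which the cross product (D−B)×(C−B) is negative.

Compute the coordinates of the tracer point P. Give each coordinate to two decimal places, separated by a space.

2.89 -1.53

A=(0,0), D=(4.00,0)
B = A + 1.00·(cos335°, sin335°) = (0.9063, -0.4226)
|BD| = 3.1224
circle(B,6.00) ∩ circle(D,5.00): a=3.3227, h=4.9960
  candidates: C₊=(3.5222,4.9771) cross=15.600; C₋=(4.8746,-4.9229) cross=-15.600
  mode - wants cross < 0 → take C=(4.8746,-4.9229) (cross=-15.600)
ex = (C−B)/|BC| = (0.6614,-0.7500); ey = (0.7500,0.6614)
P = B + 2.14·ex + 0.76·ey = (2.8917,-1.5251)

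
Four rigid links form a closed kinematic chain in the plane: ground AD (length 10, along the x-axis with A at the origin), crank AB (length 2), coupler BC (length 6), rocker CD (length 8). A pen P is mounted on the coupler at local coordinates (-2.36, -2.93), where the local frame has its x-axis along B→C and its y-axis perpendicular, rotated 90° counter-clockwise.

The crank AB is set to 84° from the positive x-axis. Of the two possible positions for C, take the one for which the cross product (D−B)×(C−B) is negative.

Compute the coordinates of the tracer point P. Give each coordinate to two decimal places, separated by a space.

A=(0,0), D=(10.00,0)
B = A + 2.00·(cos84°, sin84°) = (0.2091, 1.9890)
|BD| = 9.9909
circle(B,6.00) ∩ circle(D,8.00): a=3.5942, h=4.8043
  candidates: C₊=(4.6878,5.9817) cross=48.000; C₋=(2.7748,-3.4347) cross=-48.000
  mode - wants cross < 0 → take C=(2.7748,-3.4347) (cross=-48.000)
ex = (C−B)/|BC| = (0.4276,-0.9040); ey = (0.9040,0.4276)
P = B + -2.36·ex + -2.93·ey = (-3.4487,2.8694)

-3.45 2.87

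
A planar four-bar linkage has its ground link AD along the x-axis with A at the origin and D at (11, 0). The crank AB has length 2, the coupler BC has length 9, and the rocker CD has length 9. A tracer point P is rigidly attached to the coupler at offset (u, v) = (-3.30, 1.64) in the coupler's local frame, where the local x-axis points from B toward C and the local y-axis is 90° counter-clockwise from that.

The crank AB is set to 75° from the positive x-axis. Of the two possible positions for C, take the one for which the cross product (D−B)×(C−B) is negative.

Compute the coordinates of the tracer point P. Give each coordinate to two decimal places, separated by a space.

0.55 5.62

A=(0,0), D=(11.00,0)
B = A + 2.00·(cos75°, sin75°) = (0.5176, 1.9319)
|BD| = 10.6589
circle(B,9.00) ∩ circle(D,9.00): a=5.3294, h=7.2524
  candidates: C₊=(7.0733,8.0982) cross=77.302; C₋=(4.4444,-6.1663) cross=-77.302
  mode - wants cross < 0 → take C=(4.4444,-6.1663) (cross=-77.302)
ex = (C−B)/|BC| = (0.4363,-0.8998); ey = (0.8998,0.4363)
P = B + -3.30·ex + 1.64·ey = (0.5535,5.6167)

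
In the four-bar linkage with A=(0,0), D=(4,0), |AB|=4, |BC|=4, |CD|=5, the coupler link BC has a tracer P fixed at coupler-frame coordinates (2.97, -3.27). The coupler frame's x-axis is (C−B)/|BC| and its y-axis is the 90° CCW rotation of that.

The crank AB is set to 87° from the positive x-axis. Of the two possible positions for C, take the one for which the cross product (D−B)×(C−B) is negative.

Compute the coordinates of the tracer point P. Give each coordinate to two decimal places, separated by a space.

-3.80 2.15

A=(0,0), D=(4.00,0)
B = A + 4.00·(cos87°, sin87°) = (0.2093, 3.9945)
|BD| = 5.5068
circle(B,4.00) ∩ circle(D,5.00): a=1.9363, h=3.5001
  candidates: C₊=(4.0811,4.9993) cross=19.275; C₋=(-0.9967,0.1807) cross=-19.275
  mode - wants cross < 0 → take C=(-0.9967,0.1807) (cross=-19.275)
ex = (C−B)/|BC| = (-0.3015,-0.9535); ey = (0.9535,-0.3015)
P = B + 2.97·ex + -3.27·ey = (-3.8040,2.1487)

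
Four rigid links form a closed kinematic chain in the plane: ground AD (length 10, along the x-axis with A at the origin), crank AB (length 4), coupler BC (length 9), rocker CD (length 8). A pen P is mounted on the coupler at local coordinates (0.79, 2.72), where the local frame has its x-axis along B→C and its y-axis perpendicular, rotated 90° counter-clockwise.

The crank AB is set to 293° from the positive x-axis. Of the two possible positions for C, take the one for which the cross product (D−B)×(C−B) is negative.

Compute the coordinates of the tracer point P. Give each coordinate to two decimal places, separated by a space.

3.56 -1.67

A=(0,0), D=(10.00,0)
B = A + 4.00·(cos293°, sin293°) = (1.5629, -3.6820)
|BD| = 9.2055
circle(B,9.00) ∩ circle(D,8.00): a=5.5261, h=7.1037
  candidates: C₊=(3.7864,5.0390) cross=65.393; C₋=(9.4691,-7.9824) cross=-65.393
  mode - wants cross < 0 → take C=(9.4691,-7.9824) (cross=-65.393)
ex = (C−B)/|BC| = (0.8785,-0.4778); ey = (0.4778,0.8785)
P = B + 0.79·ex + 2.72·ey = (3.5566,-1.6701)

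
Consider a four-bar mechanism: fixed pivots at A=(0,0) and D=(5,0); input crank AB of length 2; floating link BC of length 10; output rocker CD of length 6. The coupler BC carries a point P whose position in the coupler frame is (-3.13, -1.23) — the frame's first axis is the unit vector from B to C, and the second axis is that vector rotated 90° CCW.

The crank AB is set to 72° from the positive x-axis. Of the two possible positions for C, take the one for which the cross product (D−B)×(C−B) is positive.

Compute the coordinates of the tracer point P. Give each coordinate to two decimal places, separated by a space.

-2.49 0.61

A=(0,0), D=(5.00,0)
B = A + 2.00·(cos72°, sin72°) = (0.6180, 1.9021)
|BD| = 4.7770
circle(B,10.00) ∩ circle(D,6.00): a=9.0873, h=4.1739
  candidates: C₊=(10.6158,2.1125) cross=19.939; C₋=(7.2919,-5.5450) cross=-19.939
  mode + wants cross > 0 → take C=(10.6158,2.1125) (cross=19.939)
ex = (C−B)/|BC| = (0.9998,0.0210); ey = (-0.0210,0.9998)
P = B + -3.13·ex + -1.23·ey = (-2.4854,0.6065)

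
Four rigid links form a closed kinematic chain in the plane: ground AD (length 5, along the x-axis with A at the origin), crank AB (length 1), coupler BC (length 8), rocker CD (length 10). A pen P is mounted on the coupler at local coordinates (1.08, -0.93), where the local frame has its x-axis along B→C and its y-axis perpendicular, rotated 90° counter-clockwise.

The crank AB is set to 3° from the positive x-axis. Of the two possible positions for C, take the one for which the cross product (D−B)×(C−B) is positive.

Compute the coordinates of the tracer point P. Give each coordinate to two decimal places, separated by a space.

1.56 1.36

A=(0,0), D=(5.00,0)
B = A + 1.00·(cos3°, sin3°) = (0.9986, 0.0523)
|BD| = 4.0017
circle(B,8.00) ∩ circle(D,10.00): a=-2.4972, h=7.6003
  candidates: C₊=(-1.3990,7.6846) cross=30.414; C₋=(-1.5978,-7.5146) cross=-30.414
  mode + wants cross > 0 → take C=(-1.3990,7.6846) (cross=30.414)
ex = (C−B)/|BC| = (-0.2997,0.9540); ey = (-0.9540,-0.2997)
P = B + 1.08·ex + -0.93·ey = (1.5622,1.3614)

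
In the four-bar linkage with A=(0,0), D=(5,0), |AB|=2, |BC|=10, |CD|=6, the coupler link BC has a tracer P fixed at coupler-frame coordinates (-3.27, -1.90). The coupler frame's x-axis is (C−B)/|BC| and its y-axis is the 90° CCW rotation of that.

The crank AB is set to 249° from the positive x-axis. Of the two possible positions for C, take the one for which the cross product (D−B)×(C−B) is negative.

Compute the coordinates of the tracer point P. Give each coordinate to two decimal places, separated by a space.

-4.38 -2.82

A=(0,0), D=(5.00,0)
B = A + 2.00·(cos249°, sin249°) = (-0.7167, -1.8672)
|BD| = 6.0139
circle(B,10.00) ∩ circle(D,6.00): a=8.3279, h=5.5358
  candidates: C₊=(5.4809,5.9807) cross=33.292; C₋=(8.9184,-4.5438) cross=-33.292
  mode - wants cross < 0 → take C=(8.9184,-4.5438) (cross=-33.292)
ex = (C−B)/|BC| = (0.9635,-0.2677); ey = (0.2677,0.9635)
P = B + -3.27·ex + -1.90·ey = (-4.3760,-2.8226)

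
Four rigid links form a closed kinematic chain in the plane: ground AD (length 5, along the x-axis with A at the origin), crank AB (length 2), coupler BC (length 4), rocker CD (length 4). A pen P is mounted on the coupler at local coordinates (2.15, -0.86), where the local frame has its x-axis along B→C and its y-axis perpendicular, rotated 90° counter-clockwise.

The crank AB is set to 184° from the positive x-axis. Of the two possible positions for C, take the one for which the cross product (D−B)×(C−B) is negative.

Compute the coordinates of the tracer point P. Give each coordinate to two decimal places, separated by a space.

A=(0,0), D=(5.00,0)
B = A + 2.00·(cos184°, sin184°) = (-1.9951, -0.1395)
|BD| = 6.9965
circle(B,4.00) ∩ circle(D,4.00): a=3.4983, h=1.9396
  candidates: C₊=(1.4638,1.8695) cross=13.571; C₋=(1.5411,-2.0090) cross=-13.571
  mode - wants cross < 0 → take C=(1.5411,-2.0090) (cross=-13.571)
ex = (C−B)/|BC| = (0.8841,-0.4674); ey = (0.4674,0.8841)
P = B + 2.15·ex + -0.86·ey = (-0.4963,-1.9047)

-0.50 -1.90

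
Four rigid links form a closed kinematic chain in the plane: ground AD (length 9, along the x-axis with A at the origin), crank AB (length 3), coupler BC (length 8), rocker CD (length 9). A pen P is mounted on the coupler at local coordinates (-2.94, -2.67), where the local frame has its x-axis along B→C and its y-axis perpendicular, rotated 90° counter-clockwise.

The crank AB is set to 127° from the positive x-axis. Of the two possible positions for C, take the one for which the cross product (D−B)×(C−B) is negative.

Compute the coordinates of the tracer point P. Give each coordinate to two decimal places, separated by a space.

A=(0,0), D=(9.00,0)
B = A + 3.00·(cos127°, sin127°) = (-1.8054, 2.3959)
|BD| = 11.0679
circle(B,8.00) ∩ circle(D,9.00): a=4.7660, h=6.4254
  candidates: C₊=(4.2384,7.6372) cross=71.116; C₋=(1.4566,-4.9088) cross=-71.116
  mode - wants cross < 0 → take C=(1.4566,-4.9088) (cross=-71.116)
ex = (C−B)/|BC| = (0.4078,-0.9131); ey = (0.9131,0.4078)
P = B + -2.94·ex + -2.67·ey = (-5.4422,3.9917)

-5.44 3.99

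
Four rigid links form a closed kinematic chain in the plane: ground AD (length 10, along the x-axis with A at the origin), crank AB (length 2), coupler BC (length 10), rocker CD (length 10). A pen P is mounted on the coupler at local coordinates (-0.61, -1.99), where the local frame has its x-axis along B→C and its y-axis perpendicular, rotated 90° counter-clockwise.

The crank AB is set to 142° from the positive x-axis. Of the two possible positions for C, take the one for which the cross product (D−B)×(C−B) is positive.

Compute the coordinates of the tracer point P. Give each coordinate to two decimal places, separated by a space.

-0.49 -0.55

A=(0,0), D=(10.00,0)
B = A + 2.00·(cos142°, sin142°) = (-1.5760, 1.2313)
|BD| = 11.6413
circle(B,10.00) ∩ circle(D,10.00): a=5.8207, h=8.1314
  candidates: C₊=(5.0721,8.7015) cross=94.660; C₋=(3.3519,-7.4701) cross=-94.660
  mode + wants cross > 0 → take C=(5.0721,8.7015) (cross=94.660)
ex = (C−B)/|BC| = (0.6648,0.7470); ey = (-0.7470,0.6648)
P = B + -0.61·ex + -1.99·ey = (-0.4950,-0.5473)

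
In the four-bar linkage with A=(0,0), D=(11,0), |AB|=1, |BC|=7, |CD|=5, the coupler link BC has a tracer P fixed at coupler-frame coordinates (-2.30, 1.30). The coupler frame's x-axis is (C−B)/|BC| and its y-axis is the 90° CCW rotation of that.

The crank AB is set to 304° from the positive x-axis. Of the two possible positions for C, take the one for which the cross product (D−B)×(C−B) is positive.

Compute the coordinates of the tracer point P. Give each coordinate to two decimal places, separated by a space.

A=(0,0), D=(11.00,0)
B = A + 1.00·(cos304°, sin304°) = (0.5592, -0.8290)
|BD| = 10.4737
circle(B,7.00) ∩ circle(D,5.00): a=6.3826, h=2.8745
  candidates: C₊=(6.6942,2.5417) cross=30.107; C₋=(7.1493,-3.1893) cross=-30.107
  mode + wants cross > 0 → take C=(6.6942,2.5417) (cross=30.107)
ex = (C−B)/|BC| = (0.8764,0.4815); ey = (-0.4815,0.8764)
P = B + -2.30·ex + 1.30·ey = (-2.0826,-0.7972)

-2.08 -0.80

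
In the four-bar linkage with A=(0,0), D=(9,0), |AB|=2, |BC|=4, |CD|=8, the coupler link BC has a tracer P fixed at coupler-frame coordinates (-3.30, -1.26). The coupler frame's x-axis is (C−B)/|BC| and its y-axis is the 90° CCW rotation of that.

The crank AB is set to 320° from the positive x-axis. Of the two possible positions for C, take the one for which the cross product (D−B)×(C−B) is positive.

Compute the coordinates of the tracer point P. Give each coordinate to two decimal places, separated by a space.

2.84 -4.57

A=(0,0), D=(9.00,0)
B = A + 2.00·(cos320°, sin320°) = (1.5321, -1.2856)
|BD| = 7.5778
circle(B,4.00) ∩ circle(D,8.00): a=0.6217, h=3.9514
  candidates: C₊=(1.4744,2.7140) cross=29.943; C₋=(2.8151,-5.0742) cross=-29.943
  mode + wants cross > 0 → take C=(1.4744,2.7140) (cross=29.943)
ex = (C−B)/|BC| = (-0.0144,0.9999); ey = (-0.9999,-0.0144)
P = B + -3.30·ex + -1.26·ey = (2.8395,-4.5671)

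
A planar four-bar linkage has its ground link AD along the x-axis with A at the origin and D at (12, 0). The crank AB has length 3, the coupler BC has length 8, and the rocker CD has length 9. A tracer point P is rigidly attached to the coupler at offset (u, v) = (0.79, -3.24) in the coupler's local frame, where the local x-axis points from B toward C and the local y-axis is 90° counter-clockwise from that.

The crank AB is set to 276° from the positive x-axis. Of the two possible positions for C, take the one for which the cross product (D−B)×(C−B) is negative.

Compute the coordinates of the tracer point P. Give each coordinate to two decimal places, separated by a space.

-0.84 -6.11

A=(0,0), D=(12.00,0)
B = A + 3.00·(cos276°, sin276°) = (0.3136, -2.9836)
|BD| = 12.0613
circle(B,8.00) ∩ circle(D,9.00): a=5.3259, h=5.9695
  candidates: C₊=(3.9973,4.1179) cross=72.000; C₋=(6.9506,-7.4501) cross=-72.000
  mode - wants cross < 0 → take C=(6.9506,-7.4501) (cross=-72.000)
ex = (C−B)/|BC| = (0.8296,-0.5583); ey = (0.5583,0.8296)
P = B + 0.79·ex + -3.24·ey = (-0.8399,-6.1126)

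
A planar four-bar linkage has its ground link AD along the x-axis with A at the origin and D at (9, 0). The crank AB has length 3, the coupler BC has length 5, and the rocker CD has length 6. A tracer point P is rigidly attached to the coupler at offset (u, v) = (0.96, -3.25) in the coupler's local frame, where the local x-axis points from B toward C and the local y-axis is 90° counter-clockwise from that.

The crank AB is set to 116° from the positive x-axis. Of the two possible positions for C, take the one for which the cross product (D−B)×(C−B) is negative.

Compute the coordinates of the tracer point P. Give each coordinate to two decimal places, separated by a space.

A=(0,0), D=(9.00,0)
B = A + 3.00·(cos116°, sin116°) = (-1.3151, 2.6964)
|BD| = 10.6617
circle(B,5.00) ∩ circle(D,6.00): a=4.8150, h=1.3475
  candidates: C₊=(3.6841,2.7824) cross=14.367; C₋=(3.0026,0.1749) cross=-14.367
  mode - wants cross < 0 → take C=(3.0026,0.1749) (cross=-14.367)
ex = (C−B)/|BC| = (0.8635,-0.5043); ey = (0.5043,0.8635)
P = B + 0.96·ex + -3.25·ey = (-2.1251,-0.5942)

-2.13 -0.59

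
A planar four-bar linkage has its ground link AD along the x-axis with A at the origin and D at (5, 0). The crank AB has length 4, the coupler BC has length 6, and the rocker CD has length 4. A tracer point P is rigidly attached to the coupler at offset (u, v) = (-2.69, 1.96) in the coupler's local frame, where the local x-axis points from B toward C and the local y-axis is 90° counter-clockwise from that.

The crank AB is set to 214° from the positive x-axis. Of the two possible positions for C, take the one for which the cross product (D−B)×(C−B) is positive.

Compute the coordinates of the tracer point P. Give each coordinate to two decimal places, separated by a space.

-6.64 -2.43

A=(0,0), D=(5.00,0)
B = A + 4.00·(cos214°, sin214°) = (-3.3162, -2.2368)
|BD| = 8.6117
circle(B,6.00) ∩ circle(D,4.00): a=5.4671, h=2.4721
  candidates: C₊=(1.3212,1.5705) cross=21.289; C₋=(2.6054,-3.2040) cross=-21.289
  mode + wants cross > 0 → take C=(1.3212,1.5705) (cross=21.289)
ex = (C−B)/|BC| = (0.7729,0.6345); ey = (-0.6345,0.7729)
P = B + -2.69·ex + 1.96·ey = (-6.6389,-2.4288)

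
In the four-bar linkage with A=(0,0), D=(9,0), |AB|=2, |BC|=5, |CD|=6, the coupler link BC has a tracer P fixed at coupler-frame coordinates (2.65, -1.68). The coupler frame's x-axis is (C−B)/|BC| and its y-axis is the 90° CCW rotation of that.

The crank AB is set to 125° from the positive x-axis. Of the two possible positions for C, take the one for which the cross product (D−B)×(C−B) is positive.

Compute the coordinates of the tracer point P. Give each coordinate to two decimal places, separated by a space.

A=(0,0), D=(9.00,0)
B = A + 2.00·(cos125°, sin125°) = (-1.1472, 1.6383)
|BD| = 10.2786
circle(B,5.00) ∩ circle(D,6.00): a=4.6042, h=1.9497
  candidates: C₊=(3.7089,2.8293) cross=20.041; C₋=(3.0874,-1.0204) cross=-20.041
  mode + wants cross > 0 → take C=(3.7089,2.8293) (cross=20.041)
ex = (C−B)/|BC| = (0.9712,0.2382); ey = (-0.2382,0.9712)
P = B + 2.65·ex + -1.68·ey = (1.8267,0.6379)

1.83 0.64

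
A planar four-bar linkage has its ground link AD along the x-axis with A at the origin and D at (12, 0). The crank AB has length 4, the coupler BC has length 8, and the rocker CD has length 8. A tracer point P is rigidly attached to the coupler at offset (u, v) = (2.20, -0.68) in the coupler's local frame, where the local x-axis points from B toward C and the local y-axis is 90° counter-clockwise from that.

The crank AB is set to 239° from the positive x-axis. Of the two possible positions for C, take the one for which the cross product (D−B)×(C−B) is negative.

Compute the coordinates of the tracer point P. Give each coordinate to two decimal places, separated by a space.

A=(0,0), D=(12.00,0)
B = A + 4.00·(cos239°, sin239°) = (-2.0602, -3.4287)
|BD| = 14.4722
circle(B,8.00) ∩ circle(D,8.00): a=7.2361, h=3.4116
  candidates: C₊=(4.1617,1.6001) cross=49.373; C₋=(5.7782,-5.0288) cross=-49.373
  mode - wants cross < 0 → take C=(5.7782,-5.0288) (cross=-49.373)
ex = (C−B)/|BC| = (0.9798,-0.2000); ey = (0.2000,0.9798)
P = B + 2.20·ex + -0.68·ey = (-0.0406,-4.5350)

-0.04 -4.53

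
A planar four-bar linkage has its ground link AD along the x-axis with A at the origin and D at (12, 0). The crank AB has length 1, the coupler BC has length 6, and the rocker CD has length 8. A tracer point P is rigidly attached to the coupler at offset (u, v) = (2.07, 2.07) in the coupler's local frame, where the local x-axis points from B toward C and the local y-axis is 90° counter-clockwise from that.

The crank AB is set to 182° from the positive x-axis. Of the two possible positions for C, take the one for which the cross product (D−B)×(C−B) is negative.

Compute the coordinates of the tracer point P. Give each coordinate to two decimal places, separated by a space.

1.75 0.96

A=(0,0), D=(12.00,0)
B = A + 1.00·(cos182°, sin182°) = (-0.9994, -0.0349)
|BD| = 12.9994
circle(B,6.00) ∩ circle(D,8.00): a=5.4227, h=2.5678
  candidates: C₊=(4.4164,2.5475) cross=33.380; C₋=(4.4302,-2.5882) cross=-33.380
  mode - wants cross < 0 → take C=(4.4302,-2.5882) (cross=-33.380)
ex = (C−B)/|BC| = (0.9049,-0.4255); ey = (0.4255,0.9049)
P = B + 2.07·ex + 2.07·ey = (1.7547,0.9574)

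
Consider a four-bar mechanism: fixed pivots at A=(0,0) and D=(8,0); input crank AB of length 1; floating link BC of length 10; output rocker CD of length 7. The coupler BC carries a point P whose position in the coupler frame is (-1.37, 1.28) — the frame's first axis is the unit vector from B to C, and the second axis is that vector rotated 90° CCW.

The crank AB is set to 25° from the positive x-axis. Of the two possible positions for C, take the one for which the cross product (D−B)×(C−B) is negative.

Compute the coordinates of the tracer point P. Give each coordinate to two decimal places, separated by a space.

A=(0,0), D=(8.00,0)
B = A + 1.00·(cos25°, sin25°) = (0.9063, 0.4226)
|BD| = 7.1063
circle(B,10.00) ∩ circle(D,7.00): a=7.1415, h=6.9999
  candidates: C₊=(8.4515,6.9854) cross=49.743; C₋=(7.6189,-6.9896) cross=-49.743
  mode - wants cross < 0 → take C=(7.6189,-6.9896) (cross=-49.743)
ex = (C−B)/|BC| = (0.6713,-0.7412); ey = (0.7412,0.6713)
P = B + -1.37·ex + 1.28·ey = (0.9355,2.2973)

0.94 2.30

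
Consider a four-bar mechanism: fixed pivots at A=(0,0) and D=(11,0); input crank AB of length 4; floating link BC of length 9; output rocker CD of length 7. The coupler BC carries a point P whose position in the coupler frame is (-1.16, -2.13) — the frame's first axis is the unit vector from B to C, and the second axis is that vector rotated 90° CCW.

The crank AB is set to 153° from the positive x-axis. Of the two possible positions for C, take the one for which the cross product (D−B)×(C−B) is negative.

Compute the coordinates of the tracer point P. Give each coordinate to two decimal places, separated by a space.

-5.58 0.47

A=(0,0), D=(11.00,0)
B = A + 4.00·(cos153°, sin153°) = (-3.5640, 1.8160)
|BD| = 14.6768
circle(B,9.00) ∩ circle(D,7.00): a=8.4286, h=3.1559
  candidates: C₊=(5.1902,3.9047) cross=46.318; C₋=(4.4093,-2.3585) cross=-46.318
  mode - wants cross < 0 → take C=(4.4093,-2.3585) (cross=-46.318)
ex = (C−B)/|BC| = (0.8859,-0.4638); ey = (0.4638,0.8859)
P = B + -1.16·ex + -2.13·ey = (-5.5797,0.4670)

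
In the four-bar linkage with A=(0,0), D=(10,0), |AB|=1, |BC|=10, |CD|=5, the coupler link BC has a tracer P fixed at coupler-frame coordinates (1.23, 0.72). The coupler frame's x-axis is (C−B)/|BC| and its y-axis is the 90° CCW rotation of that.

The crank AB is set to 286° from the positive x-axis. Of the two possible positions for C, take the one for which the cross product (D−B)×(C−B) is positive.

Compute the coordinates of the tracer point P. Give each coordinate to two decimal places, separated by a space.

0.87 0.33

A=(0,0), D=(10.00,0)
B = A + 1.00·(cos286°, sin286°) = (0.2756, -0.9613)
|BD| = 9.7718
circle(B,10.00) ∩ circle(D,5.00): a=8.7235, h=4.8889
  candidates: C₊=(8.4759,4.7620) cross=47.773; C₋=(9.4377,-4.9683) cross=-47.773
  mode + wants cross > 0 → take C=(8.4759,4.7620) (cross=47.773)
ex = (C−B)/|BC| = (0.8200,0.5723); ey = (-0.5723,0.8200)
P = B + 1.23·ex + 0.72·ey = (0.8722,0.3331)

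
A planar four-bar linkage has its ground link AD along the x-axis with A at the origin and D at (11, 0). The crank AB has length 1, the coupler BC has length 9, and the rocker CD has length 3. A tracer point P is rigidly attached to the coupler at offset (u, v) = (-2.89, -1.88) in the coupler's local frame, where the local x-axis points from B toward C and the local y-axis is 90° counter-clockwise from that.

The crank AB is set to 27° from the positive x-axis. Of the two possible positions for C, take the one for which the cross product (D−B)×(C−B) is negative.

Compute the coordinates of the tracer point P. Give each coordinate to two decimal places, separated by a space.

A=(0,0), D=(11.00,0)
B = A + 1.00·(cos27°, sin27°) = (0.8910, 0.4540)
|BD| = 10.1192
circle(B,9.00) ∩ circle(D,3.00): a=8.6172, h=2.5969
  candidates: C₊=(9.6160,2.6617) cross=26.279; C₋=(9.3830,-2.5269) cross=-26.279
  mode - wants cross < 0 → take C=(9.3830,-2.5269) (cross=-26.279)
ex = (C−B)/|BC| = (0.9436,-0.3312); ey = (0.3312,0.9436)
P = B + -2.89·ex + -1.88·ey = (-2.4586,-0.3627)

-2.46 -0.36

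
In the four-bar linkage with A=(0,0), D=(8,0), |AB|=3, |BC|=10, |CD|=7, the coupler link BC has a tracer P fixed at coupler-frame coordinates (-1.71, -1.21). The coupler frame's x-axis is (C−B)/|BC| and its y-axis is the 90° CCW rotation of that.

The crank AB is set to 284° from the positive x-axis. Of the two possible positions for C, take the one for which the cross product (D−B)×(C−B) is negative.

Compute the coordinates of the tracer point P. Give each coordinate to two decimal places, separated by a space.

A=(0,0), D=(8.00,0)
B = A + 3.00·(cos284°, sin284°) = (0.7258, -2.9109)
|BD| = 7.8350
circle(B,10.00) ∩ circle(D,7.00): a=7.1721, h=6.9685
  candidates: C₊=(4.7956,6.2235) cross=54.599; C₋=(9.9735,-6.7160) cross=-54.599
  mode - wants cross < 0 → take C=(9.9735,-6.7160) (cross=-54.599)
ex = (C−B)/|BC| = (0.9248,-0.3805); ey = (0.3805,0.9248)
P = B + -1.71·ex + -1.21·ey = (-1.3160,-3.3792)

-1.32 -3.38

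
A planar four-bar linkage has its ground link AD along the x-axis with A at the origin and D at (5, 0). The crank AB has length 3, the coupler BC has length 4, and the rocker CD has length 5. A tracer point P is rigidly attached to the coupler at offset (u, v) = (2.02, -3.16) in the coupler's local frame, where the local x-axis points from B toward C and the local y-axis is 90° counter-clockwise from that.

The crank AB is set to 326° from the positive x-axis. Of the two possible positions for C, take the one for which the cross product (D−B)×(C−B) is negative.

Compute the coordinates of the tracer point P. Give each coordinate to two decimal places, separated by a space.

A=(0,0), D=(5.00,0)
B = A + 3.00·(cos326°, sin326°) = (2.4871, -1.6776)
|BD| = 3.0214
circle(B,4.00) ∩ circle(D,5.00): a=0.0213, h=3.9999
  candidates: C₊=(0.2840,1.6610) cross=12.085; C₋=(4.7257,-4.9925) cross=-12.085
  mode - wants cross < 0 → take C=(4.7257,-4.9925) (cross=-12.085)
ex = (C−B)/|BC| = (0.5597,-0.8287); ey = (0.8287,0.5597)
P = B + 2.02·ex + -3.16·ey = (0.9989,-5.1201)

1.00 -5.12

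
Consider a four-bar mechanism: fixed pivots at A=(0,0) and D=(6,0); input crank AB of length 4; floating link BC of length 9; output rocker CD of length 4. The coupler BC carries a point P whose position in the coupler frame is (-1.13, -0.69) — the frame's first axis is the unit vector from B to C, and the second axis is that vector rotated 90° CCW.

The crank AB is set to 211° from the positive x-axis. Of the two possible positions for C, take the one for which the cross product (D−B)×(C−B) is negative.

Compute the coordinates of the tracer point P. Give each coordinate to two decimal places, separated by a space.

-4.68 -2.50

A=(0,0), D=(6.00,0)
B = A + 4.00·(cos211°, sin211°) = (-3.4287, -2.0602)
|BD| = 9.6511
circle(B,9.00) ∩ circle(D,4.00): a=8.1930, h=3.7248
  candidates: C₊=(3.7804,3.3277) cross=35.948; C₋=(5.3706,-3.9502) cross=-35.948
  mode - wants cross < 0 → take C=(5.3706,-3.9502) (cross=-35.948)
ex = (C−B)/|BC| = (0.9777,-0.2100); ey = (0.2100,0.9777)
P = B + -1.13·ex + -0.69·ey = (-4.6784,-2.4975)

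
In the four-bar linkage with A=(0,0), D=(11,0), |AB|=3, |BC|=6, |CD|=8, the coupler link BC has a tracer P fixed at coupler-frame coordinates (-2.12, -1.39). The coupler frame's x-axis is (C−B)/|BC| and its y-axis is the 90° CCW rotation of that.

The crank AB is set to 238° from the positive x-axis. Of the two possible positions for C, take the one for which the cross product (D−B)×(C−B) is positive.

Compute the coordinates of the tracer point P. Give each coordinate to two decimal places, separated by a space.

A=(0,0), D=(11.00,0)
B = A + 3.00·(cos238°, sin238°) = (-1.5898, -2.5441)
|BD| = 12.8442
circle(B,6.00) ∩ circle(D,8.00): a=5.3321, h=2.7510
  candidates: C₊=(3.0918,1.2086) cross=35.335; C₋=(4.1817,-4.1845) cross=-35.335
  mode + wants cross > 0 → take C=(3.0918,1.2086) (cross=35.335)
ex = (C−B)/|BC| = (0.7803,0.6255); ey = (-0.6255,0.7803)
P = B + -2.12·ex + -1.39·ey = (-2.3745,-4.9547)

-2.37 -4.95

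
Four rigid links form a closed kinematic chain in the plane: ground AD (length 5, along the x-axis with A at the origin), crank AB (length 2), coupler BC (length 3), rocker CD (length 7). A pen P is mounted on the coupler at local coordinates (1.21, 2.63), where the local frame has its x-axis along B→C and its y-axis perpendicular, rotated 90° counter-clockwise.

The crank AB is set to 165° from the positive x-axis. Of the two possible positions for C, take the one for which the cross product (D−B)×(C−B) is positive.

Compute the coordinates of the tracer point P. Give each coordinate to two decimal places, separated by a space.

A=(0,0), D=(5.00,0)
B = A + 2.00·(cos165°, sin165°) = (-1.9319, 0.5176)
|BD| = 6.9512
circle(B,3.00) ∩ circle(D,7.00): a=0.5984, h=2.9397
  candidates: C₊=(-1.1162,3.4046) cross=20.434; C₋=(-1.5541,-2.4585) cross=-20.434
  mode + wants cross > 0 → take C=(-1.1162,3.4046) (cross=20.434)
ex = (C−B)/|BC| = (0.2719,0.9623); ey = (-0.9623,0.2719)
P = B + 1.21·ex + 2.63·ey = (-4.1338,2.3971)

-4.13 2.40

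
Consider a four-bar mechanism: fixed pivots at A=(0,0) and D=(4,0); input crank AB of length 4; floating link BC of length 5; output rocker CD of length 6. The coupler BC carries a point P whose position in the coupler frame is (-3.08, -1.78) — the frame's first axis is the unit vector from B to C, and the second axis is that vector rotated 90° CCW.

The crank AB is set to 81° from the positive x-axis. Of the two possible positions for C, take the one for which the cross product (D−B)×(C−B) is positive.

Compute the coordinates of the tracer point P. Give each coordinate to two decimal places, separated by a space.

-1.54 1.12

A=(0,0), D=(4.00,0)
B = A + 4.00·(cos81°, sin81°) = (0.6257, 3.9508)
|BD| = 5.1956
circle(B,5.00) ∩ circle(D,6.00): a=1.5392, h=4.7572
  candidates: C₊=(5.2428,5.8699) cross=24.716; C₋=(-1.9920,-0.3092) cross=-24.716
  mode + wants cross > 0 → take C=(5.2428,5.8699) (cross=24.716)
ex = (C−B)/|BC| = (0.9234,0.3838); ey = (-0.3838,0.9234)
P = B + -3.08·ex + -1.78·ey = (-1.5351,1.1249)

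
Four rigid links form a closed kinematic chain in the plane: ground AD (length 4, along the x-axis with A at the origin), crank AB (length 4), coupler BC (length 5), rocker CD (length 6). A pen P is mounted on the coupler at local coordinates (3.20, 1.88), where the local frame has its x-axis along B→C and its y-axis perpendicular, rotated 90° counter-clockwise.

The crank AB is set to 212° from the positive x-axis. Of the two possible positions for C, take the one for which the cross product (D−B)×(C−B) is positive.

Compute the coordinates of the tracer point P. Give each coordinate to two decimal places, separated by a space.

A=(0,0), D=(4.00,0)
B = A + 4.00·(cos212°, sin212°) = (-3.3922, -2.1197)
|BD| = 7.6901
circle(B,5.00) ∩ circle(D,6.00): a=3.1298, h=3.8992
  candidates: C₊=(-1.4584,2.4912) cross=29.986; C₋=(0.6912,-5.0052) cross=-29.986
  mode + wants cross > 0 → take C=(-1.4584,2.4912) (cross=29.986)
ex = (C−B)/|BC| = (0.3868,0.9222); ey = (-0.9222,0.3868)
P = B + 3.20·ex + 1.88·ey = (-3.8882,1.5584)

-3.89 1.56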